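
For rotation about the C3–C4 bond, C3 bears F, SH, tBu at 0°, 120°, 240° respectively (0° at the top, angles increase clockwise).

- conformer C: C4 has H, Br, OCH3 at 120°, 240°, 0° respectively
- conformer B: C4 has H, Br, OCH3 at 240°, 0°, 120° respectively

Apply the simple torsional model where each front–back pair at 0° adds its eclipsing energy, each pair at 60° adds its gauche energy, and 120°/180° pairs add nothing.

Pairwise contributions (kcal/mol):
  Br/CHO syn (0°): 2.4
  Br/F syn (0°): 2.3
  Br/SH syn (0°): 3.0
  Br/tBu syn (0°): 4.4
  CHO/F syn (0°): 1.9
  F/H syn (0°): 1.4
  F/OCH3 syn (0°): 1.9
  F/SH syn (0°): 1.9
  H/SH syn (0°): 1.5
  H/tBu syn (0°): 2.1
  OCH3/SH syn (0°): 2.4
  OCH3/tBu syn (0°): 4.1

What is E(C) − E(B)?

+1.0 kcal/mol

C is eclipsed. F at 0° is eclipsed with OCH3 at 0° (1.9); SH at 120° is eclipsed with H at 120° (1.5); tBu at 240° is eclipsed with Br at 240° (4.4). Total 7.8 kcal/mol.
B is eclipsed. F at 0° is eclipsed with Br at 0° (2.3); SH at 120° is eclipsed with OCH3 at 120° (2.4); tBu at 240° is eclipsed with H at 240° (2.1). Total 6.8 kcal/mol.
E(C) − E(B) = 7.8 − 6.8 = +1.0 kcal/mol.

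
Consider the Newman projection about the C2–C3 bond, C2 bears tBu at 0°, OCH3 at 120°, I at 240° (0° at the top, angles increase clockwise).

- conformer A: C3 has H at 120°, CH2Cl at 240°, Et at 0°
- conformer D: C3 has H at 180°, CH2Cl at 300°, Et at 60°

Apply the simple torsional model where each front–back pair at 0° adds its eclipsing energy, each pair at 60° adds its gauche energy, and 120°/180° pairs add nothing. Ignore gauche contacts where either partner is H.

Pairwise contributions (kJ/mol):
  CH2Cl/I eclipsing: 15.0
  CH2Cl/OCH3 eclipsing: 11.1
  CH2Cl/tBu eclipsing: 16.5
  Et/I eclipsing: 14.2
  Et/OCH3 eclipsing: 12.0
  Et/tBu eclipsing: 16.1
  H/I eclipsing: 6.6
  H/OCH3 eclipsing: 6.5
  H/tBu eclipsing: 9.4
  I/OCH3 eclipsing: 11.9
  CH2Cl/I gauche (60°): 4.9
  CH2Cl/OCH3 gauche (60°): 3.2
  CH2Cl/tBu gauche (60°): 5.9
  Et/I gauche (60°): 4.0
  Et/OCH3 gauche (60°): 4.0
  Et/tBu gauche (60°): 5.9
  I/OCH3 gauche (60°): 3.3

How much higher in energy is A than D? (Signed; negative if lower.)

A (eclipsed): tBu(0°)/Et(0°) eclipsed 16.1; OCH3(120°)/H(120°) eclipsed 6.5; I(240°)/CH2Cl(240°) eclipsed 15.0 → 37.6 kJ/mol.
D (staggered): tBu(0°)/CH2Cl(300°) gauche 5.9; tBu(0°)/Et(60°) gauche 5.9; OCH3(120°)/Et(60°) gauche 4.0; I(240°)/CH2Cl(300°) gauche 4.9 → 20.7 kJ/mol.
E(A) − E(D) = 37.6 − 20.7 = +16.9 kJ/mol.

+16.9 kJ/mol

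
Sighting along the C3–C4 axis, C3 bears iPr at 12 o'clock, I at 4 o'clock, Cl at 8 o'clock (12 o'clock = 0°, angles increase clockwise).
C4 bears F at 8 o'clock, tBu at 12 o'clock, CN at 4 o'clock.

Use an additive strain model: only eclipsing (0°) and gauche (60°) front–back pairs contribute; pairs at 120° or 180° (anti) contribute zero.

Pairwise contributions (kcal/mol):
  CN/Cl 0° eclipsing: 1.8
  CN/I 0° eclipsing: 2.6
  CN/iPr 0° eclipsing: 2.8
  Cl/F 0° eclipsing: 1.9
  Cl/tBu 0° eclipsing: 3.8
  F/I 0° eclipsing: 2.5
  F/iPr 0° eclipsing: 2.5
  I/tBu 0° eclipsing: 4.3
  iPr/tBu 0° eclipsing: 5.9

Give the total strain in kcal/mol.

10.4 kcal/mol

This conformer (eclipsed): iPr(0°)/tBu(0°) eclipsed 5.9; I(120°)/CN(120°) eclipsed 2.6; Cl(240°)/F(240°) eclipsed 1.9 → 10.4 kcal/mol.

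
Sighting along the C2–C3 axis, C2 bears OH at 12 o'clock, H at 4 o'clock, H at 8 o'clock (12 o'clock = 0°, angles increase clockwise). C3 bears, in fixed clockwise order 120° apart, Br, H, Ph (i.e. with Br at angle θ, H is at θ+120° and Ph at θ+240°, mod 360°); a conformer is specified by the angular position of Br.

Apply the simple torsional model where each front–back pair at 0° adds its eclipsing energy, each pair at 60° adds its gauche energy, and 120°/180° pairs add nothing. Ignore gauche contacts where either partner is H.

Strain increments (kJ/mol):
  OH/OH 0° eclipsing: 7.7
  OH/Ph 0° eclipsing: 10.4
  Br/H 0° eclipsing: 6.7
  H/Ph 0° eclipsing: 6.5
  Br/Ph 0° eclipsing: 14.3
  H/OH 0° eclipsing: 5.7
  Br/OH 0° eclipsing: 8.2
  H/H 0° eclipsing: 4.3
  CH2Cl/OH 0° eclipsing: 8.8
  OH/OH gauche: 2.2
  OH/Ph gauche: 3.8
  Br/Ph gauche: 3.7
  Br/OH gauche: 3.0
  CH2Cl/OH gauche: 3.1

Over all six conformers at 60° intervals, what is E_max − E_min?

Br at 0° is eclipsed. OH at 0° is eclipsed with Br at 0° (8.2); H at 120° is eclipsed with H at 120° (4.3); H at 240° is eclipsed with Ph at 240° (6.5). Total 19.0 kJ/mol.
Br at 60° is staggered. OH at 0° is gauche with Br at 60° (3.0); OH at 0° is gauche with Ph at 300° (3.8). Total 6.8 kJ/mol.
Br at 120° is eclipsed. OH at 0° is eclipsed with Ph at 0° (10.4); H at 120° is eclipsed with Br at 120° (6.7); H at 240° is eclipsed with H at 240° (4.3). Total 21.4 kJ/mol.
Br at 180° is staggered. OH at 0° is gauche with Ph at 60° (3.8). Total 3.8 kJ/mol.
Br at 240° is eclipsed. OH at 0° is eclipsed with H at 0° (5.7); H at 120° is eclipsed with Ph at 120° (6.5); H at 240° is eclipsed with Br at 240° (6.7). Total 18.9 kJ/mol.
Br at 300° is staggered. OH at 0° is gauche with Br at 300° (3.0). Total 3.0 kJ/mol.
Max at 120° (21.4 kJ/mol), min at 300° (3.0 kJ/mol); barrier = 18.4 kJ/mol.

18.4 kJ/mol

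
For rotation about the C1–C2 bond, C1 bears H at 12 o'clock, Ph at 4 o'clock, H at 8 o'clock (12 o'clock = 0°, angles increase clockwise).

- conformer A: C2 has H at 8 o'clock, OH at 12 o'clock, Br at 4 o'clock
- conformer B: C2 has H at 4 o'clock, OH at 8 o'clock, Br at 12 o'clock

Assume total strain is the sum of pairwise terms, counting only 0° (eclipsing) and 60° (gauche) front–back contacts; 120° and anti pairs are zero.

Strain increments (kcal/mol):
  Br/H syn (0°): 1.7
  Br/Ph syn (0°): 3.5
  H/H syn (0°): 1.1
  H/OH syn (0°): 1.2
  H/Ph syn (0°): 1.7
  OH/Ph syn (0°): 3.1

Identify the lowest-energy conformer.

A (eclipsed): H(0°)/OH(0°) eclipsed 1.2; Ph(120°)/Br(120°) eclipsed 3.5; H(240°)/H(240°) eclipsed 1.1 → 5.8 kcal/mol.
B (eclipsed): H(0°)/Br(0°) eclipsed 1.7; Ph(120°)/H(120°) eclipsed 1.7; H(240°)/OH(240°) eclipsed 1.2 → 4.6 kcal/mol.
B has the lowest total (4.6 kcal/mol).

B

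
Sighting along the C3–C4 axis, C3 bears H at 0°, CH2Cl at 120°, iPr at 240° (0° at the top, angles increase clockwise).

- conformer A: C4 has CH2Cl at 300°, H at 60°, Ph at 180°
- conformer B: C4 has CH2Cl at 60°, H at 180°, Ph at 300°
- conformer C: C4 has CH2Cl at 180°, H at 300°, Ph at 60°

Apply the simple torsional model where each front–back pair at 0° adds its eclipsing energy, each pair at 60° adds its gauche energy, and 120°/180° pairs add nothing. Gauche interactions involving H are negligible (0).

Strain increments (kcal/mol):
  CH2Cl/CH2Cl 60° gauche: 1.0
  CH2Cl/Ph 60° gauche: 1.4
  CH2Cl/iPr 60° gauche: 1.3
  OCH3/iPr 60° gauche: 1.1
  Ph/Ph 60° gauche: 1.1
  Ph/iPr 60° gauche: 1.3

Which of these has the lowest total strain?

B

A (staggered): CH2Cl(120°)/Ph(180°) gauche 1.4; iPr(240°)/CH2Cl(300°) gauche 1.3; iPr(240°)/Ph(180°) gauche 1.3 → 4.0 kcal/mol.
B (staggered): CH2Cl(120°)/CH2Cl(60°) gauche 1.0; iPr(240°)/Ph(300°) gauche 1.3 → 2.3 kcal/mol.
C (staggered): CH2Cl(120°)/CH2Cl(180°) gauche 1.0; CH2Cl(120°)/Ph(60°) gauche 1.4; iPr(240°)/CH2Cl(180°) gauche 1.3 → 3.7 kcal/mol.
B has the lowest total (2.3 kcal/mol).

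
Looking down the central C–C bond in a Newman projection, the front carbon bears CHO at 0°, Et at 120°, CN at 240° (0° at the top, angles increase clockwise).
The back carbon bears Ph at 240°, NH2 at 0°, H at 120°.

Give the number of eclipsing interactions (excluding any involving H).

2

Non-H eclipsing pairs: CHO(0°)/NH2(0°); CN(240°)/Ph(240°) — 2 interactions.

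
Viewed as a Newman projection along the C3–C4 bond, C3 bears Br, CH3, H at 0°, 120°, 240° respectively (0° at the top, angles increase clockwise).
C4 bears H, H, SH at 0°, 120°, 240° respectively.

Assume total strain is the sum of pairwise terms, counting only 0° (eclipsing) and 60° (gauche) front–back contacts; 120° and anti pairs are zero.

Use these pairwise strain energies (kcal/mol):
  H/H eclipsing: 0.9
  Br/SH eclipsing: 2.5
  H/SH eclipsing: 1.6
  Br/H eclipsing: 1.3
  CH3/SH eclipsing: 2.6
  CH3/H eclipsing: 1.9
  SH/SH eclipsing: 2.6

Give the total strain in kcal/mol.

4.8 kcal/mol

This conformer is eclipsed. Br at 0° is eclipsed with H at 0° (1.3); CH3 at 120° is eclipsed with H at 120° (1.9); H at 240° is eclipsed with SH at 240° (1.6). Total 4.8 kcal/mol.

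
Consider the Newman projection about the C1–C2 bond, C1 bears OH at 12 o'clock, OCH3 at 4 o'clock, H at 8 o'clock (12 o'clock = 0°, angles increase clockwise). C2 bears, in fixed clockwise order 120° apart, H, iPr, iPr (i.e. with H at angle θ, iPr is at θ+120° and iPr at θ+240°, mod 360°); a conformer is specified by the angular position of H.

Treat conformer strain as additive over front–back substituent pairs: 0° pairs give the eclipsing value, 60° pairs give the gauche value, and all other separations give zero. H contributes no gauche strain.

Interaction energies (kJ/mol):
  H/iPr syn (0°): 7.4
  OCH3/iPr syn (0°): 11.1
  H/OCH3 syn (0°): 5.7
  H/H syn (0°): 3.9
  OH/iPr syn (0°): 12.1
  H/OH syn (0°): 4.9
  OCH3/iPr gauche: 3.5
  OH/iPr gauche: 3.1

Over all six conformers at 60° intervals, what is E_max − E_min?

H at 0° (eclipsed): OH–H eclipsed, OCH3–iPr eclipsed, H–iPr eclipsed; 4.9 + 11.1 + 7.4 = 23.4 kJ/mol.
H at 60° (staggered): OH–iPr gauche, OCH3–iPr gauche; 3.1 + 3.5 = 6.6 kJ/mol.
H at 120° (eclipsed): OH–iPr eclipsed, OCH3–H eclipsed, H–iPr eclipsed; 12.1 + 5.7 + 7.4 = 25.2 kJ/mol.
H at 180° (staggered): OH–iPr gauche, OH–iPr gauche, OCH3–iPr gauche; 3.1 + 3.1 + 3.5 = 9.7 kJ/mol.
H at 240° (eclipsed): OH–iPr eclipsed, OCH3–iPr eclipsed, H–H eclipsed; 12.1 + 11.1 + 3.9 = 27.1 kJ/mol.
H at 300° (staggered): OH–iPr gauche, OCH3–iPr gauche, OCH3–iPr gauche; 3.1 + 3.5 + 3.5 = 10.1 kJ/mol.
Max at 240° (27.1 kJ/mol), min at 60° (6.6 kJ/mol); barrier = 20.5 kJ/mol.

20.5 kJ/mol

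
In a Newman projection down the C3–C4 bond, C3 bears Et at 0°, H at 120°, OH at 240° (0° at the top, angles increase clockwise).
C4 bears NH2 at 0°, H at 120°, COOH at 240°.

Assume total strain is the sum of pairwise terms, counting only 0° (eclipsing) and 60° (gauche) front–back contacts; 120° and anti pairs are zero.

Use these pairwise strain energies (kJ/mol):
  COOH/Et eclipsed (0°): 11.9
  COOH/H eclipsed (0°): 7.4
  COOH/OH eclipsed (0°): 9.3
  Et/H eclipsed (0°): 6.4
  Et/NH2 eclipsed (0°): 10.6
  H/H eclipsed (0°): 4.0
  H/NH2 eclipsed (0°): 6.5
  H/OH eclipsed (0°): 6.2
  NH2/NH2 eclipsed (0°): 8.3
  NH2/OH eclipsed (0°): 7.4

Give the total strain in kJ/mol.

This conformer is eclipsed. Et at 0° is eclipsed with NH2 at 0° (10.6); H at 120° is eclipsed with H at 120° (4.0); OH at 240° is eclipsed with COOH at 240° (9.3). Total 23.9 kJ/mol.

23.9 kJ/mol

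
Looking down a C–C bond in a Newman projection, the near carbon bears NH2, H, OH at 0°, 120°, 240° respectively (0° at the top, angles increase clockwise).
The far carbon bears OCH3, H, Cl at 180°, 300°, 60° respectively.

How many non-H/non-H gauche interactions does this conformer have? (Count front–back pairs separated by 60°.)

2

Non-H gauche pairs: NH2(0°)/Cl(60°); OH(240°)/OCH3(180°) — 2 interactions.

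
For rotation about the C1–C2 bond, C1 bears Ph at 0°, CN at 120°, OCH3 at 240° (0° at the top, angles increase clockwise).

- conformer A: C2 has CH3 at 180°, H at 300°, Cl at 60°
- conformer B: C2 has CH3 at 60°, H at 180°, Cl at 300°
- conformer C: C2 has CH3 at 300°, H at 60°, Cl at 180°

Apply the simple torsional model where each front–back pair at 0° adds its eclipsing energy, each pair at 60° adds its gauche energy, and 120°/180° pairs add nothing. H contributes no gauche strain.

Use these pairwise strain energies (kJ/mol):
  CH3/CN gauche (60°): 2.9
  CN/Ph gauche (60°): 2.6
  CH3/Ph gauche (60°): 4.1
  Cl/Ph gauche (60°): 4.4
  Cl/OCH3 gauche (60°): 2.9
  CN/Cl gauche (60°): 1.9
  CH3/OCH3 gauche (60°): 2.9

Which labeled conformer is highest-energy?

B

A (staggered): Ph–Cl gauche, CN–CH3 gauche, CN–Cl gauche, OCH3–CH3 gauche; 4.4 + 2.9 + 1.9 + 2.9 = 12.1 kJ/mol.
B (staggered): Ph–CH3 gauche, Ph–Cl gauche, CN–CH3 gauche, OCH3–Cl gauche; 4.1 + 4.4 + 2.9 + 2.9 = 14.3 kJ/mol.
C (staggered): Ph–CH3 gauche, CN–Cl gauche, OCH3–CH3 gauche, OCH3–Cl gauche; 4.1 + 1.9 + 2.9 + 2.9 = 11.8 kJ/mol.
B has the highest total (14.3 kJ/mol).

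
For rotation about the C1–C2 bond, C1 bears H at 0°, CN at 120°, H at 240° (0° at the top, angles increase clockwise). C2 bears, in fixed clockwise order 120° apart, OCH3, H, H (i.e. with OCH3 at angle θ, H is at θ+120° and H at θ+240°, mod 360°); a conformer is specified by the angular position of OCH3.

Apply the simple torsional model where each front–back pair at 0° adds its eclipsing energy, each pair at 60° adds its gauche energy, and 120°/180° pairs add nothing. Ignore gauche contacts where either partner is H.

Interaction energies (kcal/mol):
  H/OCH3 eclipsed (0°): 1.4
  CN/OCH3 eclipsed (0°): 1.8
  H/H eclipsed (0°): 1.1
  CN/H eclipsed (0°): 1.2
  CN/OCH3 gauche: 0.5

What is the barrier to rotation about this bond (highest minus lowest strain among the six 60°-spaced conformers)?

4.0 kcal/mol

OCH3 at 0° is eclipsed. H at 0° is eclipsed with OCH3 at 0° (1.4); CN at 120° is eclipsed with H at 120° (1.2); H at 240° is eclipsed with H at 240° (1.1). Total 3.7 kcal/mol.
OCH3 at 60° is staggered. CN at 120° is gauche with OCH3 at 60° (0.5). Total 0.5 kcal/mol.
OCH3 at 120° is eclipsed. H at 0° is eclipsed with H at 0° (1.1); CN at 120° is eclipsed with OCH3 at 120° (1.8); H at 240° is eclipsed with H at 240° (1.1). Total 4.0 kcal/mol.
OCH3 at 180° is staggered. CN at 120° is gauche with OCH3 at 180° (0.5). Total 0.5 kcal/mol.
OCH3 at 240° is eclipsed. H at 0° is eclipsed with H at 0° (1.1); CN at 120° is eclipsed with H at 120° (1.2); H at 240° is eclipsed with OCH3 at 240° (1.4). Total 3.7 kcal/mol.
OCH3 at 300° (staggered): no non-H gauche contacts → 0.0 kcal/mol.
Max at 120° (4.0 kcal/mol), min at 300° (0.0 kcal/mol); barrier = 4.0 kcal/mol.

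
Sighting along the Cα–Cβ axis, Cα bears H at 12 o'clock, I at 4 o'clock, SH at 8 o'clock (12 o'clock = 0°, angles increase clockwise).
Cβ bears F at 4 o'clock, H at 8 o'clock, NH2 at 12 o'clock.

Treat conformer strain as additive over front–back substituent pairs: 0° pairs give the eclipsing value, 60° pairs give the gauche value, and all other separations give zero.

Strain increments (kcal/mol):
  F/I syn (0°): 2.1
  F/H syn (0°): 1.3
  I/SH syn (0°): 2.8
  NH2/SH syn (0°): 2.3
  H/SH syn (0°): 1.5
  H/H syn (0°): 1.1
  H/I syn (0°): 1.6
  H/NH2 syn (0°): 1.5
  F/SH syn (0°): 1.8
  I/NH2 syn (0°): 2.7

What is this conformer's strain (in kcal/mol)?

5.1 kcal/mol

This conformer is eclipsed. H at 0° is eclipsed with NH2 at 0° (1.5); I at 120° is eclipsed with F at 120° (2.1); SH at 240° is eclipsed with H at 240° (1.5). Total 5.1 kcal/mol.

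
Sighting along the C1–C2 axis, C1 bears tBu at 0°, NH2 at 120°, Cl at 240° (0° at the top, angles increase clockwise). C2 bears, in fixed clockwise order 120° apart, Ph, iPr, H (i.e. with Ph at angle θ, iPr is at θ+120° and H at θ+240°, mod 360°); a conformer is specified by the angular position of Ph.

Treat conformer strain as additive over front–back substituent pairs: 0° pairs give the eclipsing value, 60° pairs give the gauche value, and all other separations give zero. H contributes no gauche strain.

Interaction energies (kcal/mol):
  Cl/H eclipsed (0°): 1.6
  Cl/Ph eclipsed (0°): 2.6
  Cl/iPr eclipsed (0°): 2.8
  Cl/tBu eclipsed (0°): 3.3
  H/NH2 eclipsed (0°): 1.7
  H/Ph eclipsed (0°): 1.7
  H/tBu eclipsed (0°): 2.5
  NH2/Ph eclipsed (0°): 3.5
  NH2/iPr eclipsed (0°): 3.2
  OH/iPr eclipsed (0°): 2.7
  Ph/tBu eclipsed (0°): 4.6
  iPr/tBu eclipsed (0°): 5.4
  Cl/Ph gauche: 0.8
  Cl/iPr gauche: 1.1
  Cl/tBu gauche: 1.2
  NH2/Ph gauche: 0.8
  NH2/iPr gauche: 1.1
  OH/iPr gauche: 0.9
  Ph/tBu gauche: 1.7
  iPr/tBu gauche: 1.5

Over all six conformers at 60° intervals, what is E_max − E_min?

5.5 kcal/mol

Ph at 0° (eclipsed): tBu–Ph eclipsed, NH2–iPr eclipsed, Cl–H eclipsed; 4.6 + 3.2 + 1.6 = 9.4 kcal/mol.
Ph at 60° (staggered): tBu–Ph gauche, NH2–Ph gauche, NH2–iPr gauche, Cl–iPr gauche; 1.7 + 0.8 + 1.1 + 1.1 = 4.7 kcal/mol.
Ph at 120° (eclipsed): tBu–H eclipsed, NH2–Ph eclipsed, Cl–iPr eclipsed; 2.5 + 3.5 + 2.8 = 8.8 kcal/mol.
Ph at 180° (staggered): tBu–iPr gauche, NH2–Ph gauche, Cl–Ph gauche, Cl–iPr gauche; 1.5 + 0.8 + 0.8 + 1.1 = 4.2 kcal/mol.
Ph at 240° (eclipsed): tBu–iPr eclipsed, NH2–H eclipsed, Cl–Ph eclipsed; 5.4 + 1.7 + 2.6 = 9.7 kcal/mol.
Ph at 300° (staggered): tBu–Ph gauche, tBu–iPr gauche, NH2–iPr gauche, Cl–Ph gauche; 1.7 + 1.5 + 1.1 + 0.8 = 5.1 kcal/mol.
Max at 240° (9.7 kcal/mol), min at 180° (4.2 kcal/mol); barrier = 5.5 kcal/mol.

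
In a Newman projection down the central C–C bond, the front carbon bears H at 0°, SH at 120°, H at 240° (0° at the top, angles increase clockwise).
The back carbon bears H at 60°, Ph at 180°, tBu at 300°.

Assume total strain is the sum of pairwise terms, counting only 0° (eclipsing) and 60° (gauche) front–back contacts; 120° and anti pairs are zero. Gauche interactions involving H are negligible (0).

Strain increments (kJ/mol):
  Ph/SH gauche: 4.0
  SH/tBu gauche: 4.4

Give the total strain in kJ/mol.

4.0 kJ/mol

This conformer is staggered. SH at 120° is gauche with Ph at 180° (4.0). Total 4.0 kJ/mol.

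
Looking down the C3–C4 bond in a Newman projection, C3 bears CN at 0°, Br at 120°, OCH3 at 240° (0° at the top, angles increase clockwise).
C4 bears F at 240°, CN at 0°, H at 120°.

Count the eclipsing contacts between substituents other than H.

2

Non-H eclipsing pairs: CN(0°)/CN(0°); OCH3(240°)/F(240°) — 2 interactions.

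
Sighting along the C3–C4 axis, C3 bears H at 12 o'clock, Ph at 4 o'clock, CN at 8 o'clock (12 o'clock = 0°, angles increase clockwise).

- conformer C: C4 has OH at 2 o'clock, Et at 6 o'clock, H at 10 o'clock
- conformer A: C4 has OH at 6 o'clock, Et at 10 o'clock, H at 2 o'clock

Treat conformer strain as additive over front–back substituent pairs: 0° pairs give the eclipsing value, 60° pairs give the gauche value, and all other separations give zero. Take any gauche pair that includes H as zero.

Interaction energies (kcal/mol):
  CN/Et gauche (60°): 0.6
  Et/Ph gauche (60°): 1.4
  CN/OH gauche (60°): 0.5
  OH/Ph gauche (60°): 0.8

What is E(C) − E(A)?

+0.9 kcal/mol

C (staggered): Ph–OH gauche, Ph–Et gauche, CN–Et gauche; 0.8 + 1.4 + 0.6 = 2.8 kcal/mol.
A (staggered): Ph–OH gauche, CN–OH gauche, CN–Et gauche; 0.8 + 0.5 + 0.6 = 1.9 kcal/mol.
E(C) − E(A) = 2.8 − 1.9 = +0.9 kcal/mol.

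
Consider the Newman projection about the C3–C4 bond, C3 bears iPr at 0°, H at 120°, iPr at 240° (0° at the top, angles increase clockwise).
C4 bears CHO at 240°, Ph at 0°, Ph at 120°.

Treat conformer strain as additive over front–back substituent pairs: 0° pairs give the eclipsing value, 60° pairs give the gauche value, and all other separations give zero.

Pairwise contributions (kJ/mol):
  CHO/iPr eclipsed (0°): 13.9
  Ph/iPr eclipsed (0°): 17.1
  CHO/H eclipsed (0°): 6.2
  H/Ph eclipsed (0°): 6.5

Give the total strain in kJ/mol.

37.5 kJ/mol

This conformer (eclipsed): iPr–Ph eclipsed, H–Ph eclipsed, iPr–CHO eclipsed; 17.1 + 6.5 + 13.9 = 37.5 kJ/mol.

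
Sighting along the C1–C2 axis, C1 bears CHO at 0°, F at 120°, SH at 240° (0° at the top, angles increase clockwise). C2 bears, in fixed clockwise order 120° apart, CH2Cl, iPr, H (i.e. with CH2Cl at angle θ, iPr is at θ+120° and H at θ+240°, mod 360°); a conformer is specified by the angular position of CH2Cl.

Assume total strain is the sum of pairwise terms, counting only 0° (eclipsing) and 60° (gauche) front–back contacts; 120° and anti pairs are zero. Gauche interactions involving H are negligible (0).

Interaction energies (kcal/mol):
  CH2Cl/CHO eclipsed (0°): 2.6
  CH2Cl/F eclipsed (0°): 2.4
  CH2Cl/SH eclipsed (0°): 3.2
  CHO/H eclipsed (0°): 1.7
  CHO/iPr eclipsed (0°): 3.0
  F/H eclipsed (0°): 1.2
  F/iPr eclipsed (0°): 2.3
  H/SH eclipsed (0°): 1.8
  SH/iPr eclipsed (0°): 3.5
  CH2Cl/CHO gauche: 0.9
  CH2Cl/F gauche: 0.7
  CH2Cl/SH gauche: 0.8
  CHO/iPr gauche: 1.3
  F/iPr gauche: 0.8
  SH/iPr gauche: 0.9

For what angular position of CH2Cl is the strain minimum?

60°

CH2Cl at 0° (eclipsed): CHO(0°)/CH2Cl(0°) eclipsed 2.6; F(120°)/iPr(120°) eclipsed 2.3; SH(240°)/H(240°) eclipsed 1.8 → 6.7 kcal/mol.
CH2Cl at 60° (staggered): CHO(0°)/CH2Cl(60°) gauche 0.9; F(120°)/CH2Cl(60°) gauche 0.7; F(120°)/iPr(180°) gauche 0.8; SH(240°)/iPr(180°) gauche 0.9 → 3.3 kcal/mol.
CH2Cl at 120° (eclipsed): CHO(0°)/H(0°) eclipsed 1.7; F(120°)/CH2Cl(120°) eclipsed 2.4; SH(240°)/iPr(240°) eclipsed 3.5 → 7.6 kcal/mol.
CH2Cl at 180° (staggered): CHO(0°)/iPr(300°) gauche 1.3; F(120°)/CH2Cl(180°) gauche 0.7; SH(240°)/CH2Cl(180°) gauche 0.8; SH(240°)/iPr(300°) gauche 0.9 → 3.7 kcal/mol.
CH2Cl at 240° (eclipsed): CHO(0°)/iPr(0°) eclipsed 3.0; F(120°)/H(120°) eclipsed 1.2; SH(240°)/CH2Cl(240°) eclipsed 3.2 → 7.4 kcal/mol.
CH2Cl at 300° (staggered): CHO(0°)/CH2Cl(300°) gauche 0.9; CHO(0°)/iPr(60°) gauche 1.3; F(120°)/iPr(60°) gauche 0.8; SH(240°)/CH2Cl(300°) gauche 0.8 → 3.8 kcal/mol.
The minimum (3.3 kcal/mol) occurs with CH2Cl at 60°.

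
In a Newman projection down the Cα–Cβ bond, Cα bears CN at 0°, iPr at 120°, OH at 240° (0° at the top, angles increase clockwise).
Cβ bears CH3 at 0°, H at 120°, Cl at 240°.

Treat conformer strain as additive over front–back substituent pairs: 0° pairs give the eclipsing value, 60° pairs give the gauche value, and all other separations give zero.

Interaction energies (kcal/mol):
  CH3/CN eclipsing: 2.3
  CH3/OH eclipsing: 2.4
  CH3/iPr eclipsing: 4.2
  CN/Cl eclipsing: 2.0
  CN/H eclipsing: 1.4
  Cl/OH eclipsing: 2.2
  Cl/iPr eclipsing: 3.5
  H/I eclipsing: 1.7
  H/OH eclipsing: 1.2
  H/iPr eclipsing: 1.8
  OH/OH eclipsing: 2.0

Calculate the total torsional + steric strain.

6.3 kcal/mol

This conformer (eclipsed): CN(0°)/CH3(0°) eclipsed 2.3; iPr(120°)/H(120°) eclipsed 1.8; OH(240°)/Cl(240°) eclipsed 2.2 → 6.3 kcal/mol.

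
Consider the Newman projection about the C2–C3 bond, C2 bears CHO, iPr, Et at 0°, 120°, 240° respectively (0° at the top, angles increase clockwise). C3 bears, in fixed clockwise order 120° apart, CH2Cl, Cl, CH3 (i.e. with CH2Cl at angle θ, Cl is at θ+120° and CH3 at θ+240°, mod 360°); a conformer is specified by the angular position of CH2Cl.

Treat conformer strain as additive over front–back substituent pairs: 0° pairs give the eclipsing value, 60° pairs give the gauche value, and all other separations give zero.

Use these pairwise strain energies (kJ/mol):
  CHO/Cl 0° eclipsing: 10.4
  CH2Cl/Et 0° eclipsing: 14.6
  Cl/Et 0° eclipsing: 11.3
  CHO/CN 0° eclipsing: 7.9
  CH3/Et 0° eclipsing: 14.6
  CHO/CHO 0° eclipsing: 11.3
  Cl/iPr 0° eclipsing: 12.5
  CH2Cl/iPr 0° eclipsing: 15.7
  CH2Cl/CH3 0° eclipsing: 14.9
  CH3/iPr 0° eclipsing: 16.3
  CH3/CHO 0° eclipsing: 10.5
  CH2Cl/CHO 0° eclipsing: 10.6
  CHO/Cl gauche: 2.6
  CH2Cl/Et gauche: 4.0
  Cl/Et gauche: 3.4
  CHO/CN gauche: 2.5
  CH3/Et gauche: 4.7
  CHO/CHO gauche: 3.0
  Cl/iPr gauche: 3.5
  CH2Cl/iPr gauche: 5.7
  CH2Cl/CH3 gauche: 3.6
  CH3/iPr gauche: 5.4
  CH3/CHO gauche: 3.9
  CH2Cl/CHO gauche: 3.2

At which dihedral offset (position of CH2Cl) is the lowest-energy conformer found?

300°

CH2Cl at 0° (eclipsed): CHO–CH2Cl eclipsed, iPr–Cl eclipsed, Et–CH3 eclipsed; 10.6 + 12.5 + 14.6 = 37.7 kJ/mol.
CH2Cl at 60° (staggered): CHO–CH2Cl gauche, CHO–CH3 gauche, iPr–CH2Cl gauche, iPr–Cl gauche, Et–Cl gauche, Et–CH3 gauche; 3.2 + 3.9 + 5.7 + 3.5 + 3.4 + 4.7 = 24.4 kJ/mol.
CH2Cl at 120° (eclipsed): CHO–CH3 eclipsed, iPr–CH2Cl eclipsed, Et–Cl eclipsed; 10.5 + 15.7 + 11.3 = 37.5 kJ/mol.
CH2Cl at 180° (staggered): CHO–Cl gauche, CHO–CH3 gauche, iPr–CH2Cl gauche, iPr–CH3 gauche, Et–CH2Cl gauche, Et–Cl gauche; 2.6 + 3.9 + 5.7 + 5.4 + 4.0 + 3.4 = 25.0 kJ/mol.
CH2Cl at 240° (eclipsed): CHO–Cl eclipsed, iPr–CH3 eclipsed, Et–CH2Cl eclipsed; 10.4 + 16.3 + 14.6 = 41.3 kJ/mol.
CH2Cl at 300° (staggered): CHO–CH2Cl gauche, CHO–Cl gauche, iPr–Cl gauche, iPr–CH3 gauche, Et–CH2Cl gauche, Et–CH3 gauche; 3.2 + 2.6 + 3.5 + 5.4 + 4.0 + 4.7 = 23.4 kJ/mol.
The minimum (23.4 kJ/mol) occurs with CH2Cl at 300°.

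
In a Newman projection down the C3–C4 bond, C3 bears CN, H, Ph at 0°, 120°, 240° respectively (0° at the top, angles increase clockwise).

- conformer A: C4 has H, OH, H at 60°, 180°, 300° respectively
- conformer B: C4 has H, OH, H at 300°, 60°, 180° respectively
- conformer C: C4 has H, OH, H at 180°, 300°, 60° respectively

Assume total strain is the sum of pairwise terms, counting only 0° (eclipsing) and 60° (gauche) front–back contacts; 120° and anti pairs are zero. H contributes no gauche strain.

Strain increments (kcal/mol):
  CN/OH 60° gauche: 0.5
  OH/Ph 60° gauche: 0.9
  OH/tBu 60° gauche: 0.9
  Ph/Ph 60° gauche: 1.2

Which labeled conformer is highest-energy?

C

A (staggered): Ph(240°)/OH(180°) gauche 0.9 → 0.9 kcal/mol.
B (staggered): CN(0°)/OH(60°) gauche 0.5 → 0.5 kcal/mol.
C (staggered): CN(0°)/OH(300°) gauche 0.5; Ph(240°)/OH(300°) gauche 0.9 → 1.4 kcal/mol.
C has the highest total (1.4 kcal/mol).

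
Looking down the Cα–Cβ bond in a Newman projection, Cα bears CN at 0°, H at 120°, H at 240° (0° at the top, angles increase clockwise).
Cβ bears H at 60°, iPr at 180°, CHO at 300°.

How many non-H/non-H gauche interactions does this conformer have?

1

Non-H gauche pairs: CN(0°)/CHO(300°) — 1 interaction.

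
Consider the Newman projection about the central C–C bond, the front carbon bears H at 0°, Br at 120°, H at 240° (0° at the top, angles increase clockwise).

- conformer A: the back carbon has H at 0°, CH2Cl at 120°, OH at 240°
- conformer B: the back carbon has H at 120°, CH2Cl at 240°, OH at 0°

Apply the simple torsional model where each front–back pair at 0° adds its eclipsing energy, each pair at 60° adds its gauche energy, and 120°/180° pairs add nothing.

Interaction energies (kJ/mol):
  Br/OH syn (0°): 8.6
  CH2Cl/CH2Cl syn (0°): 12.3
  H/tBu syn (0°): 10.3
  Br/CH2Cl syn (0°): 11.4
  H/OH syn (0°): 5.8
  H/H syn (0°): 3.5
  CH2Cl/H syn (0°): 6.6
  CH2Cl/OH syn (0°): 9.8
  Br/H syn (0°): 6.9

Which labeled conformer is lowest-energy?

A (eclipsed): H(0°)/H(0°) eclipsed 3.5; Br(120°)/CH2Cl(120°) eclipsed 11.4; H(240°)/OH(240°) eclipsed 5.8 → 20.7 kJ/mol.
B (eclipsed): H(0°)/OH(0°) eclipsed 5.8; Br(120°)/H(120°) eclipsed 6.9; H(240°)/CH2Cl(240°) eclipsed 6.6 → 19.3 kJ/mol.
B has the lowest total (19.3 kJ/mol).

B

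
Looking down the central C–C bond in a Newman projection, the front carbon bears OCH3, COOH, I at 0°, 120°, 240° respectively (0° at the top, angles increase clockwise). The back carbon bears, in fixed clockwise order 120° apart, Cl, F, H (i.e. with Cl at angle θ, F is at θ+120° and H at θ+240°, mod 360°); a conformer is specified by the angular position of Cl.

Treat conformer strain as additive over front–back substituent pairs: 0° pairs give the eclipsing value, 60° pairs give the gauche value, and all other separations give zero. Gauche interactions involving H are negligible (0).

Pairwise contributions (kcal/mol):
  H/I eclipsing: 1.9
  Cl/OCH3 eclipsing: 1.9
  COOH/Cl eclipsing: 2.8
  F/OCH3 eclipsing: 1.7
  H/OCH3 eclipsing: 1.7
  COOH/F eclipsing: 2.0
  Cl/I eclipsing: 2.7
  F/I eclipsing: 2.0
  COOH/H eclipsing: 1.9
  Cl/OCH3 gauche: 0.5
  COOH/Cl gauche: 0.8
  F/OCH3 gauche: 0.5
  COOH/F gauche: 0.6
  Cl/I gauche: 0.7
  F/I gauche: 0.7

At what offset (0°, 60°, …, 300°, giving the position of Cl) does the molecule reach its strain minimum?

300°

Cl at 0° (eclipsed): OCH3(0°)/Cl(0°) eclipsed 1.9; COOH(120°)/F(120°) eclipsed 2.0; I(240°)/H(240°) eclipsed 1.9 → 5.8 kcal/mol.
Cl at 60° (staggered): OCH3(0°)/Cl(60°) gauche 0.5; COOH(120°)/Cl(60°) gauche 0.8; COOH(120°)/F(180°) gauche 0.6; I(240°)/F(180°) gauche 0.7 → 2.6 kcal/mol.
Cl at 120° (eclipsed): OCH3(0°)/H(0°) eclipsed 1.7; COOH(120°)/Cl(120°) eclipsed 2.8; I(240°)/F(240°) eclipsed 2.0 → 6.5 kcal/mol.
Cl at 180° (staggered): OCH3(0°)/F(300°) gauche 0.5; COOH(120°)/Cl(180°) gauche 0.8; I(240°)/Cl(180°) gauche 0.7; I(240°)/F(300°) gauche 0.7 → 2.7 kcal/mol.
Cl at 240° (eclipsed): OCH3(0°)/F(0°) eclipsed 1.7; COOH(120°)/H(120°) eclipsed 1.9; I(240°)/Cl(240°) eclipsed 2.7 → 6.3 kcal/mol.
Cl at 300° (staggered): OCH3(0°)/Cl(300°) gauche 0.5; OCH3(0°)/F(60°) gauche 0.5; COOH(120°)/F(60°) gauche 0.6; I(240°)/Cl(300°) gauche 0.7 → 2.3 kcal/mol.
The minimum (2.3 kcal/mol) occurs with Cl at 300°.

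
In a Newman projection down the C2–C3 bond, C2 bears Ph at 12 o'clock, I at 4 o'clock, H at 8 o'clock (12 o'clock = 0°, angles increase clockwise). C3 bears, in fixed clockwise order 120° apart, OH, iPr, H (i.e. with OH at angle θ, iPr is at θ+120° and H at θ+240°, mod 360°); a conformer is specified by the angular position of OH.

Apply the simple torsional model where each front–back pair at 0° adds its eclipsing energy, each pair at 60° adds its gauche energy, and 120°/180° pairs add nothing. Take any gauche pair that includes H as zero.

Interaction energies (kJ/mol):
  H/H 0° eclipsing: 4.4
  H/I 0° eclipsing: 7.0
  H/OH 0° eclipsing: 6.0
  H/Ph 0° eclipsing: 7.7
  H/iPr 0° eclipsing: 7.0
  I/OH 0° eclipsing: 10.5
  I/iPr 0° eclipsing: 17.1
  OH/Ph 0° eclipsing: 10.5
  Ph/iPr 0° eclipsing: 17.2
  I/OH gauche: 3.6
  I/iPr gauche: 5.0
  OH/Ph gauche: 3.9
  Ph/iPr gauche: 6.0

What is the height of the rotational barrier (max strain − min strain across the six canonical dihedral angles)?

OH at 0° (eclipsed): Ph(0°)/OH(0°) eclipsed 10.5; I(120°)/iPr(120°) eclipsed 17.1; H(240°)/H(240°) eclipsed 4.4 → 32.0 kJ/mol.
OH at 60° (staggered): Ph(0°)/OH(60°) gauche 3.9; I(120°)/OH(60°) gauche 3.6; I(120°)/iPr(180°) gauche 5.0 → 12.5 kJ/mol.
OH at 120° (eclipsed): Ph(0°)/H(0°) eclipsed 7.7; I(120°)/OH(120°) eclipsed 10.5; H(240°)/iPr(240°) eclipsed 7.0 → 25.2 kJ/mol.
OH at 180° (staggered): Ph(0°)/iPr(300°) gauche 6.0; I(120°)/OH(180°) gauche 3.6 → 9.6 kJ/mol.
OH at 240° (eclipsed): Ph(0°)/iPr(0°) eclipsed 17.2; I(120°)/H(120°) eclipsed 7.0; H(240°)/OH(240°) eclipsed 6.0 → 30.2 kJ/mol.
OH at 300° (staggered): Ph(0°)/OH(300°) gauche 3.9; Ph(0°)/iPr(60°) gauche 6.0; I(120°)/iPr(60°) gauche 5.0 → 14.9 kJ/mol.
Max at 0° (32.0 kJ/mol), min at 180° (9.6 kJ/mol); barrier = 22.4 kJ/mol.

22.4 kJ/mol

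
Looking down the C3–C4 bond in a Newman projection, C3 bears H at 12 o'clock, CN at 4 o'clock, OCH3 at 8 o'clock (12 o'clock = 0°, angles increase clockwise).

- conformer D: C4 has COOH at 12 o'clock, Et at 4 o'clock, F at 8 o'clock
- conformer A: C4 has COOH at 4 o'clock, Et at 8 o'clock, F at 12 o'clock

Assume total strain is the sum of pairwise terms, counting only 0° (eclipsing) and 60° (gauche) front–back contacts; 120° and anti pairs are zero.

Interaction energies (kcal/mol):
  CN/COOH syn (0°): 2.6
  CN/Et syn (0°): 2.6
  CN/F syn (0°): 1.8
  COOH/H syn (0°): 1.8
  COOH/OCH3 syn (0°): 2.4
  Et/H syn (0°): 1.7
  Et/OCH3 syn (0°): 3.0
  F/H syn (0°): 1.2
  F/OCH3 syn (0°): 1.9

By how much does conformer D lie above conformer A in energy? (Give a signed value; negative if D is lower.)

D (eclipsed): H–COOH eclipsed, CN–Et eclipsed, OCH3–F eclipsed; 1.8 + 2.6 + 1.9 = 6.3 kcal/mol.
A (eclipsed): H–F eclipsed, CN–COOH eclipsed, OCH3–Et eclipsed; 1.2 + 2.6 + 3.0 = 6.8 kcal/mol.
E(D) − E(A) = 6.3 − 6.8 = -0.5 kcal/mol.

-0.5 kcal/mol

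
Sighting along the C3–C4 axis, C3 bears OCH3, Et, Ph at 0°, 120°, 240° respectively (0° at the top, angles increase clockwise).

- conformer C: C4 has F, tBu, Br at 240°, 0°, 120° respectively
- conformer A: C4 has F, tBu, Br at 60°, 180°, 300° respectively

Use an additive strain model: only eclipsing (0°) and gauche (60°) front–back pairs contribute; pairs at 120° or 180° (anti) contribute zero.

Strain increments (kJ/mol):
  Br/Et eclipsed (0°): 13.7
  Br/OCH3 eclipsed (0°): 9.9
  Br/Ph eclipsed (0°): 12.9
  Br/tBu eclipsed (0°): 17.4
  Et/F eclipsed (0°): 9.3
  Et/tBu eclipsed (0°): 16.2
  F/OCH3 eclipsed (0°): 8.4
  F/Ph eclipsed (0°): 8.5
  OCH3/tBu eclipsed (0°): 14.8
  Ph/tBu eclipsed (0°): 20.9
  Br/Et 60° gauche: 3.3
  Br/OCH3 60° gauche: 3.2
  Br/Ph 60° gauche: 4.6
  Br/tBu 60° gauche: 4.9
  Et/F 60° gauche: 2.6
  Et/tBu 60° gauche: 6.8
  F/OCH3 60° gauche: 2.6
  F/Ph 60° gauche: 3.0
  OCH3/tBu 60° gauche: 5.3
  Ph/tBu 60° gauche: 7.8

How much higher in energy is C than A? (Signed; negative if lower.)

C (eclipsed): OCH3–tBu eclipsed, Et–Br eclipsed, Ph–F eclipsed; 14.8 + 13.7 + 8.5 = 37.0 kJ/mol.
A (staggered): OCH3–F gauche, OCH3–Br gauche, Et–F gauche, Et–tBu gauche, Ph–tBu gauche, Ph–Br gauche; 2.6 + 3.2 + 2.6 + 6.8 + 7.8 + 4.6 = 27.6 kJ/mol.
E(C) − E(A) = 37.0 − 27.6 = +9.4 kJ/mol.

+9.4 kJ/mol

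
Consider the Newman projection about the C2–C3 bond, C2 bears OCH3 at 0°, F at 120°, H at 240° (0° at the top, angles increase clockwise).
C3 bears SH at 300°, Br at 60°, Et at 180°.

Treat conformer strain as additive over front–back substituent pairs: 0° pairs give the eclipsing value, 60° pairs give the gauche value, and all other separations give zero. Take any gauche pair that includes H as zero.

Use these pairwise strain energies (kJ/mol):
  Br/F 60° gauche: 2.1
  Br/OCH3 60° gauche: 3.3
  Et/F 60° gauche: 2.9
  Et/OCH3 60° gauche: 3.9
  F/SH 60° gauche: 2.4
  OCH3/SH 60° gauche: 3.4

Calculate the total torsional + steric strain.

11.7 kJ/mol

This conformer (staggered): OCH3(0°)/SH(300°) gauche 3.4; OCH3(0°)/Br(60°) gauche 3.3; F(120°)/Br(60°) gauche 2.1; F(120°)/Et(180°) gauche 2.9 → 11.7 kJ/mol.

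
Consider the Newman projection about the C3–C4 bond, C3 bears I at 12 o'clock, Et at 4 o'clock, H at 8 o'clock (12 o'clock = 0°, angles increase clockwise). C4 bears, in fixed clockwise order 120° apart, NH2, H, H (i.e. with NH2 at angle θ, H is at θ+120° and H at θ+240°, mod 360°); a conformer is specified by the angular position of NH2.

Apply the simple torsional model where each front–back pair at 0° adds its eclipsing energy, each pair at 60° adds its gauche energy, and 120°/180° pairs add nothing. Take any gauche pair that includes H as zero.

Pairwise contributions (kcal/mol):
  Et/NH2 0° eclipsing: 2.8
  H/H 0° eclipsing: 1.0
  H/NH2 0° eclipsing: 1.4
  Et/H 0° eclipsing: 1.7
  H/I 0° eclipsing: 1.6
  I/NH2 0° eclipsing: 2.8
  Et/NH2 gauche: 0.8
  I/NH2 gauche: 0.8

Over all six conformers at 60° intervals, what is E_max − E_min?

NH2 at 0° (eclipsed): I–NH2 eclipsed, Et–H eclipsed, H–H eclipsed; 2.8 + 1.7 + 1.0 = 5.5 kcal/mol.
NH2 at 60° (staggered): I–NH2 gauche, Et–NH2 gauche; 0.8 + 0.8 = 1.6 kcal/mol.
NH2 at 120° (eclipsed): I–H eclipsed, Et–NH2 eclipsed, H–H eclipsed; 1.6 + 2.8 + 1.0 = 5.4 kcal/mol.
NH2 at 180° (staggered): Et–NH2 gauche; 0.8 = 0.8 kcal/mol.
NH2 at 240° (eclipsed): I–H eclipsed, Et–H eclipsed, H–NH2 eclipsed; 1.6 + 1.7 + 1.4 = 4.7 kcal/mol.
NH2 at 300° (staggered): I–NH2 gauche; 0.8 = 0.8 kcal/mol.
Max at 0° (5.5 kcal/mol), min at 180° (0.8 kcal/mol); barrier = 4.7 kcal/mol.

4.7 kcal/mol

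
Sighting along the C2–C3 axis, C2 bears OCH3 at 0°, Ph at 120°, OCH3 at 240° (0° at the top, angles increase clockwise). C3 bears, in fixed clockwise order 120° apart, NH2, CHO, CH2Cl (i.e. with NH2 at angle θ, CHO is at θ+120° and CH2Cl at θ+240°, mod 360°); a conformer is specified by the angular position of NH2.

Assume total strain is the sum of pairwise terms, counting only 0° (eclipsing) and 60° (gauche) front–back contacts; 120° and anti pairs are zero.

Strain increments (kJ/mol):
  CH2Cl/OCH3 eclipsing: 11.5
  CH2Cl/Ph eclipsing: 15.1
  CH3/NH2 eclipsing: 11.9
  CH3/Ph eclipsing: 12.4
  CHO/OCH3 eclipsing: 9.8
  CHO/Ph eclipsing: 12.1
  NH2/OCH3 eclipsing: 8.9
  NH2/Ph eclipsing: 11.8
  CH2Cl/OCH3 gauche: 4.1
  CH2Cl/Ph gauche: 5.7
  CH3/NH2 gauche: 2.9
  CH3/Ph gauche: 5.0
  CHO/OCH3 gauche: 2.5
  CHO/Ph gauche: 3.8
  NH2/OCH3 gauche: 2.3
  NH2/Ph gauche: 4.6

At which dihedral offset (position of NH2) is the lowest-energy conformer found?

NH2 at 0° (eclipsed): OCH3–NH2 eclipsed, Ph–CHO eclipsed, OCH3–CH2Cl eclipsed; 8.9 + 12.1 + 11.5 = 32.5 kJ/mol.
NH2 at 60° (staggered): OCH3–NH2 gauche, OCH3–CH2Cl gauche, Ph–NH2 gauche, Ph–CHO gauche, OCH3–CHO gauche, OCH3–CH2Cl gauche; 2.3 + 4.1 + 4.6 + 3.8 + 2.5 + 4.1 = 21.4 kJ/mol.
NH2 at 120° (eclipsed): OCH3–CH2Cl eclipsed, Ph–NH2 eclipsed, OCH3–CHO eclipsed; 11.5 + 11.8 + 9.8 = 33.1 kJ/mol.
NH2 at 180° (staggered): OCH3–CHO gauche, OCH3–CH2Cl gauche, Ph–NH2 gauche, Ph–CH2Cl gauche, OCH3–NH2 gauche, OCH3–CHO gauche; 2.5 + 4.1 + 4.6 + 5.7 + 2.3 + 2.5 = 21.7 kJ/mol.
NH2 at 240° (eclipsed): OCH3–CHO eclipsed, Ph–CH2Cl eclipsed, OCH3–NH2 eclipsed; 9.8 + 15.1 + 8.9 = 33.8 kJ/mol.
NH2 at 300° (staggered): OCH3–NH2 gauche, OCH3–CHO gauche, Ph–CHO gauche, Ph–CH2Cl gauche, OCH3–NH2 gauche, OCH3–CH2Cl gauche; 2.3 + 2.5 + 3.8 + 5.7 + 2.3 + 4.1 = 20.7 kJ/mol.
The minimum (20.7 kJ/mol) occurs with NH2 at 300°.

300°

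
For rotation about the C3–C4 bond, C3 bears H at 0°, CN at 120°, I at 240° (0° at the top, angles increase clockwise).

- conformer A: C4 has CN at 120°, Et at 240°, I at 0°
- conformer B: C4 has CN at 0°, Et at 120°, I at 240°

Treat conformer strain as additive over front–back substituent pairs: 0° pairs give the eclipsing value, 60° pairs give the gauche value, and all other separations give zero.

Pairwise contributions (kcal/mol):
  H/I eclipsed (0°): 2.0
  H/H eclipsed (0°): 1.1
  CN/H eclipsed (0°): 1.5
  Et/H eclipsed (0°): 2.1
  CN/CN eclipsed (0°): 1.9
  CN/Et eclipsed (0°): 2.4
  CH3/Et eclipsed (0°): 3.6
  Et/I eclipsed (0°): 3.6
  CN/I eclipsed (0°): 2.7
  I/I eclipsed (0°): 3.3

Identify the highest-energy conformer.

A is eclipsed. H at 0° is eclipsed with I at 0° (2.0); CN at 120° is eclipsed with CN at 120° (1.9); I at 240° is eclipsed with Et at 240° (3.6). Total 7.5 kcal/mol.
B is eclipsed. H at 0° is eclipsed with CN at 0° (1.5); CN at 120° is eclipsed with Et at 120° (2.4); I at 240° is eclipsed with I at 240° (3.3). Total 7.2 kcal/mol.
A has the highest total (7.5 kcal/mol).

A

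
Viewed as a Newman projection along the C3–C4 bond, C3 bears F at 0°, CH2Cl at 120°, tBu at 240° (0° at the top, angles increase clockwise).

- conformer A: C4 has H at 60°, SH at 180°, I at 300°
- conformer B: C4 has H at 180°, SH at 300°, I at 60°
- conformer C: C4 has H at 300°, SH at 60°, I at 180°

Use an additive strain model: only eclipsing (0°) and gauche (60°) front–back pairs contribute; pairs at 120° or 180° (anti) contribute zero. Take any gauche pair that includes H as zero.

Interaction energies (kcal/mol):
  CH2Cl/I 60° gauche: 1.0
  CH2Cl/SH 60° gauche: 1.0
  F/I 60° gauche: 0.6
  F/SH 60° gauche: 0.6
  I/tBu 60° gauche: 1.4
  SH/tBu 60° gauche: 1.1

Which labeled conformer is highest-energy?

A is staggered. F at 0° is gauche with I at 300° (0.6); CH2Cl at 120° is gauche with SH at 180° (1.0); tBu at 240° is gauche with SH at 180° (1.1); tBu at 240° is gauche with I at 300° (1.4). Total 4.1 kcal/mol.
B is staggered. F at 0° is gauche with SH at 300° (0.6); F at 0° is gauche with I at 60° (0.6); CH2Cl at 120° is gauche with I at 60° (1.0); tBu at 240° is gauche with SH at 300° (1.1). Total 3.3 kcal/mol.
C is staggered. F at 0° is gauche with SH at 60° (0.6); CH2Cl at 120° is gauche with SH at 60° (1.0); CH2Cl at 120° is gauche with I at 180° (1.0); tBu at 240° is gauche with I at 180° (1.4). Total 4.0 kcal/mol.
A has the highest total (4.1 kcal/mol).

A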